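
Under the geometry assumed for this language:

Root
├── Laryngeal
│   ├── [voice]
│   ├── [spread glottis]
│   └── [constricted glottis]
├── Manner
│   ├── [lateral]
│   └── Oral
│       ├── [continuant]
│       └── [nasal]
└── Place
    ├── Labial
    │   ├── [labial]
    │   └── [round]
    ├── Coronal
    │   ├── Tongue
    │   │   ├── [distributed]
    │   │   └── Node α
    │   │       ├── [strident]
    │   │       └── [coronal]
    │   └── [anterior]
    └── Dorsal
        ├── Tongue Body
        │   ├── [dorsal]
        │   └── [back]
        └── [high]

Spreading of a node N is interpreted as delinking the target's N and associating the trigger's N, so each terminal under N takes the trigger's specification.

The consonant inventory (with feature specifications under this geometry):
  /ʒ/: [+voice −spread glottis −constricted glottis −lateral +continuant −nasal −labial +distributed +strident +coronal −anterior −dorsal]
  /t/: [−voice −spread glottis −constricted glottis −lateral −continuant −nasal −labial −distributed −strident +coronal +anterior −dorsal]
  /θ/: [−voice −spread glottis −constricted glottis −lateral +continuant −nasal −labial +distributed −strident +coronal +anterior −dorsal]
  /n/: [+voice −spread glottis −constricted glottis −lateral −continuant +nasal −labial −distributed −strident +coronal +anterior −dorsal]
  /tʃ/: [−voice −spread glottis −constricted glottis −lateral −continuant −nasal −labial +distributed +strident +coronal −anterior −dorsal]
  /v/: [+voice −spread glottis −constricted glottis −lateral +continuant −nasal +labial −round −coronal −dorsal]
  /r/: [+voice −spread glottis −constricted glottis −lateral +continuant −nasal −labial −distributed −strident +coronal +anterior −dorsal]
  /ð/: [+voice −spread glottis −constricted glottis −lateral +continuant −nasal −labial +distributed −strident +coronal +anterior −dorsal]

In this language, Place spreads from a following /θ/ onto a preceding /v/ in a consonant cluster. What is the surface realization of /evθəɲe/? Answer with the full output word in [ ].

[eðθəɲe]

The Place node dominates the terminals [labial], [round], [distributed], [strident], [coronal], [anterior], [dorsal], [back], [high].
Spreading Place from /θ/ onto /v/ replaces those values with /θ/'s: [−labial], [+distributed], [−strident], [+coronal], [+anterior], [−dorsal]. Features outside Place ([voice], [spread glottis], [constricted glottis], …) stay as in /v/.
Among the inventory, only /ð/ has exactly this specification, giving the surface form [eðθəɲe].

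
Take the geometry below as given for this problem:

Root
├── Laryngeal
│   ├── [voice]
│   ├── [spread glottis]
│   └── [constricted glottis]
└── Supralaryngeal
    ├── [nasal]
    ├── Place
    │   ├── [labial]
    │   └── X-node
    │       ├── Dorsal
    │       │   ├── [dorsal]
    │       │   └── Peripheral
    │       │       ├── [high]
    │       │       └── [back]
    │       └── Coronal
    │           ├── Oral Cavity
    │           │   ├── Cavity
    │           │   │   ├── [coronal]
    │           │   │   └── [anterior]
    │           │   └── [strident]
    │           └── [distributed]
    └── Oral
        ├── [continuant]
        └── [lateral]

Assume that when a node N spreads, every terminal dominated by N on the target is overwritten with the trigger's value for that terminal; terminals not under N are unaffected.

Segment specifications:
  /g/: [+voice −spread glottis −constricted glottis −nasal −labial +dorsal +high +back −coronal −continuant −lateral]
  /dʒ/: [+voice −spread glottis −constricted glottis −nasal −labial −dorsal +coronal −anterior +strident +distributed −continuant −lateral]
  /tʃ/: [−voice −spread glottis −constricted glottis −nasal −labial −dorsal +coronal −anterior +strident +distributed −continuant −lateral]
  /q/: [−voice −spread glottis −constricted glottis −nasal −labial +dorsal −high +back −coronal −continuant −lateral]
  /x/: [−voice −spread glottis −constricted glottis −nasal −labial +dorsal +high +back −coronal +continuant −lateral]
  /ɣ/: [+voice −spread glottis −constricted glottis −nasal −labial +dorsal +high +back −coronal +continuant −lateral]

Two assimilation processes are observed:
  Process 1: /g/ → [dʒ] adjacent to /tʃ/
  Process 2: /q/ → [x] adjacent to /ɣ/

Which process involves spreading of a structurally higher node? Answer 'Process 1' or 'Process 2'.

Process 2

Process 1 alters [coronal], [anterior], [distributed], [strident], [dorsal], [high], [back]; the lowest common ancestor is X-node (depth 3 from Root).
Process 2: the features that change are [continuant], [high]; the minimal node is Supralaryngeal (depth 1).
Supralaryngeal is closer to Root than X-node, so Process 2 spreads the higher node.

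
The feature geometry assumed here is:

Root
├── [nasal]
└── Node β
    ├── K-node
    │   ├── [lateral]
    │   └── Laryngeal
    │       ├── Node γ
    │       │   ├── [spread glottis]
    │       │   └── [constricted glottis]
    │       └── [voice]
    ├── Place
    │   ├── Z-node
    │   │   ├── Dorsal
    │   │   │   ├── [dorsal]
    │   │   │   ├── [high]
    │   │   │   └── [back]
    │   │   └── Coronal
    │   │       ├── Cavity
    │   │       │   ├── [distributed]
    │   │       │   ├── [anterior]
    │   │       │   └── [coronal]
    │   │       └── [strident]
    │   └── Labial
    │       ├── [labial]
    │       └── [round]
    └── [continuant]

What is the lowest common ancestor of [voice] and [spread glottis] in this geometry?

[voice] is immediately dominated by Laryngeal.
[spread glottis] is immediately dominated by Node γ.
Laryngeal is the lowest common ancestor — every listed feature sits under it, and no single subconstituent of Laryngeal covers them all.

Laryngeal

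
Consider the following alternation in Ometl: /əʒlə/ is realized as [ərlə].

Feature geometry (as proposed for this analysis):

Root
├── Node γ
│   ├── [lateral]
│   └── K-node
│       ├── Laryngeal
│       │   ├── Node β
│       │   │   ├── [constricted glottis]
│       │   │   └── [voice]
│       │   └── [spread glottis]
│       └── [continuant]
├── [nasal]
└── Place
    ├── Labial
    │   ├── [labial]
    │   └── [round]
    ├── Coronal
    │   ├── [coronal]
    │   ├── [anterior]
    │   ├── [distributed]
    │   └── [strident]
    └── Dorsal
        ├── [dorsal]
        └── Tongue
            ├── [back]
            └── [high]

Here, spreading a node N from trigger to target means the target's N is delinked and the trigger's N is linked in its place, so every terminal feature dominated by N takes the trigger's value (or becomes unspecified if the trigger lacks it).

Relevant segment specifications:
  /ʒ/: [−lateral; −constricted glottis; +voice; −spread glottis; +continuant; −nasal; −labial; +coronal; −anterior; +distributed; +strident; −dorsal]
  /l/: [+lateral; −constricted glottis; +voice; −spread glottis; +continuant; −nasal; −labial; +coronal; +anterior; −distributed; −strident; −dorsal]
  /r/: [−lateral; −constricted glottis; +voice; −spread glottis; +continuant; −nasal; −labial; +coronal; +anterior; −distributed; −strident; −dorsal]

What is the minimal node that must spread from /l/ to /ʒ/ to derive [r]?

Coronal

/ʒ/ and [r] differ in [anterior], [distributed], [strident]; every other specified feature is identical.
In this geometry the lowest node dominating all of them is Coronal: every daughter of Coronal dominates only a proper subset, so no lower node suffices.
If Coronal spreads, every terminal under it takes /l/'s value, producing [r] as observed.
[lateral], a feature on which the two segments disagree outside Coronal, is unchanged — nothing dominating it spread, and Coronal is the minimal sufficient constituent.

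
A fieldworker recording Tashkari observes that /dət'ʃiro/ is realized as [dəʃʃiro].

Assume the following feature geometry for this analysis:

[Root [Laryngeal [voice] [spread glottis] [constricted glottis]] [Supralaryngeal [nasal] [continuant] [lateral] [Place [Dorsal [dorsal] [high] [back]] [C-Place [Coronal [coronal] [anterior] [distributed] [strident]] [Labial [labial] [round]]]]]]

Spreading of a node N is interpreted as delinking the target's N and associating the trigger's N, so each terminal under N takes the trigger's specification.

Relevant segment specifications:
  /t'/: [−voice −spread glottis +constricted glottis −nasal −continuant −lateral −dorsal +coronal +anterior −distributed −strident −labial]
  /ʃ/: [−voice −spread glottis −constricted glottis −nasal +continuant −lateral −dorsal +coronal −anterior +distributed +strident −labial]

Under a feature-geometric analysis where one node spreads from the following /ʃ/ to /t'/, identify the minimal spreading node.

Comparing /t'/ with its surface form [ʃ], the features that change are [constricted glottis], [continuant], [anterior], [distributed], [strident].
In this geometry the lowest node dominating all of them is Root: every daughter of Root dominates only a proper subset, so no lower node suffices.
Delinking /t'/'s Root and associating /ʃ/'s Root gives precisely the feature bundle of [ʃ].

Root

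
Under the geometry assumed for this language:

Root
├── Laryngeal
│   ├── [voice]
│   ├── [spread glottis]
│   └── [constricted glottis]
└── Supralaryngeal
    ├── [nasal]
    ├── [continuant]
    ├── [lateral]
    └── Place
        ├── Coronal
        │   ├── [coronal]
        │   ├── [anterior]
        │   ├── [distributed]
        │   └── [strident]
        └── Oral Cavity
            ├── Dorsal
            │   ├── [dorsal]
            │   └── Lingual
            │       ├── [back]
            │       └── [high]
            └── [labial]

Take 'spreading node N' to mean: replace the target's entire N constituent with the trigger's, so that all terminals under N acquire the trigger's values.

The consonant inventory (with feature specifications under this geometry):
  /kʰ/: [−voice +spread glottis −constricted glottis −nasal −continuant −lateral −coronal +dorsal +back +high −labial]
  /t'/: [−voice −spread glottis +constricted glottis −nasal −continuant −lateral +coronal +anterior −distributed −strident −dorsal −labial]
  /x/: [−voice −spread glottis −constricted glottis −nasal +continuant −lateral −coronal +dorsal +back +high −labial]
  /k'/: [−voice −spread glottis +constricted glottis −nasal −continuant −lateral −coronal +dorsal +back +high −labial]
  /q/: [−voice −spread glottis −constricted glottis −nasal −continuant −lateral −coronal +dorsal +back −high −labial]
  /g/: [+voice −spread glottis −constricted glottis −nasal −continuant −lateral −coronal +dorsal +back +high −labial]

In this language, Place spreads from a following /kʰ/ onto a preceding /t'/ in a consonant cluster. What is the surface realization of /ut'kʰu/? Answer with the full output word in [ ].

[uk'kʰu]

The Place node dominates the terminals [coronal], [anterior], [distributed], [strident], [dorsal], [back], [high], [labial].
After delinking /t'/'s Place and linking /kʰ/'s, the affected terminals become [−coronal], [+dorsal], [+back], [+high], [−labial]; [voice], [spread glottis], [constricted glottis], … (outside Place) are retained from /t'/.
This feature bundle is that of [k'], so /ut'kʰu/ surfaces as [uk'kʰu].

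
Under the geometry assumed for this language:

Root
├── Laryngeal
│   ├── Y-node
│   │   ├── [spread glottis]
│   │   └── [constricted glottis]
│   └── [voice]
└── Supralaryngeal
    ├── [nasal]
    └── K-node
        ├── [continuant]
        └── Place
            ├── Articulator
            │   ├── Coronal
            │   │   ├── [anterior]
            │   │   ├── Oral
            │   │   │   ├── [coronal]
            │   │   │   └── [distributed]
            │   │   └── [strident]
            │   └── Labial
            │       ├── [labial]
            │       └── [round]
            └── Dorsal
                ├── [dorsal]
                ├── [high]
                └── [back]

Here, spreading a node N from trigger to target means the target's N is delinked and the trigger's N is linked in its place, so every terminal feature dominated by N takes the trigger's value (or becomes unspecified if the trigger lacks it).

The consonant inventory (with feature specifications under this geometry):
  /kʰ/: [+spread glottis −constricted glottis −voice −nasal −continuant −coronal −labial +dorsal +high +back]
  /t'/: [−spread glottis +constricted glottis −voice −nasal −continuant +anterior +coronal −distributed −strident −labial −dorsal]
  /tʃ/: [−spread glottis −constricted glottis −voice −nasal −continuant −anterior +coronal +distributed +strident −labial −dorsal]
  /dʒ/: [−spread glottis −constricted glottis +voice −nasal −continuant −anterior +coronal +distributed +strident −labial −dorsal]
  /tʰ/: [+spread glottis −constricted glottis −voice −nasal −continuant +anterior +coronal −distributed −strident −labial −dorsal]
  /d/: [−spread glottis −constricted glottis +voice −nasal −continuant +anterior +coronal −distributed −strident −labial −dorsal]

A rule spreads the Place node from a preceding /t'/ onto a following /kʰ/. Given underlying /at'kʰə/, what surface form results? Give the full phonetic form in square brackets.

Place immediately or transitively dominates [anterior], [coronal], [distributed], [strident], [labial], [round], [dorsal], [high], [back].
The target acquires /t'/'s values for everything under Place — [+anterior], [+coronal], [−distributed], [−strident], [−labial], [−dorsal] — while keeping its own [spread glottis], [constricted glottis], [voice], ….
Among the inventory, only /tʰ/ has exactly this specification, giving the surface form [at'tʰə].

[at'tʰə]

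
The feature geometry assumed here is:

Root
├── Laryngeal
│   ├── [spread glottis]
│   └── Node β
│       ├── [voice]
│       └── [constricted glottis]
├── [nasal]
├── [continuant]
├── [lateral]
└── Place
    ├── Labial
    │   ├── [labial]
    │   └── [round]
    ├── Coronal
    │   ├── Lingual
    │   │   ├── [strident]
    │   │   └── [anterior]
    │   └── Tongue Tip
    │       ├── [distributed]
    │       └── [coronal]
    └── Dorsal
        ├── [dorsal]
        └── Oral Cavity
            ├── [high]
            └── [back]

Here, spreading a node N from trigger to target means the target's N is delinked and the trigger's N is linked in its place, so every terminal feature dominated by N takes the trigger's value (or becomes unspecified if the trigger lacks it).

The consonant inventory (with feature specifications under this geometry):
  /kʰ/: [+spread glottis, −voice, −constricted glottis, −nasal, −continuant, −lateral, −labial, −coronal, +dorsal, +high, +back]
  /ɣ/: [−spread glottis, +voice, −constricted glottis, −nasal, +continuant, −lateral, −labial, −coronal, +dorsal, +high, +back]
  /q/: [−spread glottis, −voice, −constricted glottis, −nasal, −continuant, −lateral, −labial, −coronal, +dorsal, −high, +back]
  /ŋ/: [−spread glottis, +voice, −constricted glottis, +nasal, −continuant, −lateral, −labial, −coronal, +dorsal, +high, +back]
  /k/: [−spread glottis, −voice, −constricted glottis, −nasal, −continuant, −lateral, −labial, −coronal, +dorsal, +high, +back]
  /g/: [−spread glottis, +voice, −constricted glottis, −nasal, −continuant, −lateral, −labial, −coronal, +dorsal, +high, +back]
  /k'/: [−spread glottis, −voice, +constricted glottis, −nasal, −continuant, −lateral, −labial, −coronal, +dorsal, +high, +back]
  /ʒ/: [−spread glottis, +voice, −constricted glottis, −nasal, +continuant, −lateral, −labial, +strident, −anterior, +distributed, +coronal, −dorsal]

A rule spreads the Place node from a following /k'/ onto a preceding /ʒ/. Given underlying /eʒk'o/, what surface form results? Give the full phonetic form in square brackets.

Terminals under Place in this geometry: [labial], [round], [strident], [anterior], [distributed], [coronal], [dorsal], [high], [back].
The target acquires /k'/'s values for everything under Place — [−labial], [−coronal], [+dorsal], [+high], [+back] — while keeping its own [spread glottis], [voice], [constricted glottis], ….
Among the inventory, only /ɣ/ has exactly this specification, giving the surface form [eɣk'o].

[eɣk'o]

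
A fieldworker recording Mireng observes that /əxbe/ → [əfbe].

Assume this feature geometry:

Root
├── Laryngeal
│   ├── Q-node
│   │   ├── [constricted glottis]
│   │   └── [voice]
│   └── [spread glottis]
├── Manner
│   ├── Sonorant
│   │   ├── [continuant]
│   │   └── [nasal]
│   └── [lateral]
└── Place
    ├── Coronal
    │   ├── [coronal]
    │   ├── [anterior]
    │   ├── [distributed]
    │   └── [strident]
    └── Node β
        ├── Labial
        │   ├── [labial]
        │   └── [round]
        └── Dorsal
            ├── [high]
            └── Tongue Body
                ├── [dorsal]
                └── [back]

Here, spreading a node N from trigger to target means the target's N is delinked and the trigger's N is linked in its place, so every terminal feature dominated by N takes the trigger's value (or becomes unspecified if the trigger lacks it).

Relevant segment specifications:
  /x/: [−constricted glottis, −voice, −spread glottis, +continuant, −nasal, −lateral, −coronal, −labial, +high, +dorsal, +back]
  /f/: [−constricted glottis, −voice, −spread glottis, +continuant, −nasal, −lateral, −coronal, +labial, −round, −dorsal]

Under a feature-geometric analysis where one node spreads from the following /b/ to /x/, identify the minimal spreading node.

Comparing /x/ with its surface form [f], the features that change are [labial], [round], [dorsal], [high], [back].
The smallest constituent containing every changed terminal is Node β — each of its daughters lacks at least one of the affected features.
Spreading Node β from /b/ overwrites each of those terminals with /b/'s values, yielding exactly [f].
[continuant], [voice] stay as in /x/ although /b/ differs there, so no node dominating them spread; among the remaining candidates Node β is the lowest that derives the output.

Node β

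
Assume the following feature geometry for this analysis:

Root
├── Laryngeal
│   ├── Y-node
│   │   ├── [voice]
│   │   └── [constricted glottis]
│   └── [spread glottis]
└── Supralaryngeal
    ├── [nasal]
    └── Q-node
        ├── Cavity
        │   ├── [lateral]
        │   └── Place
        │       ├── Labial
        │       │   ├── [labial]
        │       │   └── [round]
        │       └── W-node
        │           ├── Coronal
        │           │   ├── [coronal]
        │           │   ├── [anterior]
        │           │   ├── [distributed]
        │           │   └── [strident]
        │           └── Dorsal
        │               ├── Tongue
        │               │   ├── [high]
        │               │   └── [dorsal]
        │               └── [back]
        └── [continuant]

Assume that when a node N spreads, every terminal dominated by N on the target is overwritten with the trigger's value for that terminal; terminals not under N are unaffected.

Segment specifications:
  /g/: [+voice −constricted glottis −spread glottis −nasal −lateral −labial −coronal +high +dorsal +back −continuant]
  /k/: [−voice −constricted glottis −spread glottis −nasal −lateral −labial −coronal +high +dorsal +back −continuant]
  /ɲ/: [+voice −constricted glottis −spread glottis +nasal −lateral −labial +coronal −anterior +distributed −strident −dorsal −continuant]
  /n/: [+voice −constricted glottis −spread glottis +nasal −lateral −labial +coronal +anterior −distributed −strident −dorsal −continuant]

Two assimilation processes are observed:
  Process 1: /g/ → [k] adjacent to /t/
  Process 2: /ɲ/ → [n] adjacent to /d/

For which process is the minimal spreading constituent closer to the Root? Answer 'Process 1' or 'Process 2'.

Process 1: the feature that changes is [voice]; the minimal node is [voice] (depth 3).
Process 2 alters [anterior], [distributed]; the lowest common ancestor is Coronal (depth 6 from Root).
[voice] is closer to Root than Coronal, so Process 1 spreads the higher node.

Process 1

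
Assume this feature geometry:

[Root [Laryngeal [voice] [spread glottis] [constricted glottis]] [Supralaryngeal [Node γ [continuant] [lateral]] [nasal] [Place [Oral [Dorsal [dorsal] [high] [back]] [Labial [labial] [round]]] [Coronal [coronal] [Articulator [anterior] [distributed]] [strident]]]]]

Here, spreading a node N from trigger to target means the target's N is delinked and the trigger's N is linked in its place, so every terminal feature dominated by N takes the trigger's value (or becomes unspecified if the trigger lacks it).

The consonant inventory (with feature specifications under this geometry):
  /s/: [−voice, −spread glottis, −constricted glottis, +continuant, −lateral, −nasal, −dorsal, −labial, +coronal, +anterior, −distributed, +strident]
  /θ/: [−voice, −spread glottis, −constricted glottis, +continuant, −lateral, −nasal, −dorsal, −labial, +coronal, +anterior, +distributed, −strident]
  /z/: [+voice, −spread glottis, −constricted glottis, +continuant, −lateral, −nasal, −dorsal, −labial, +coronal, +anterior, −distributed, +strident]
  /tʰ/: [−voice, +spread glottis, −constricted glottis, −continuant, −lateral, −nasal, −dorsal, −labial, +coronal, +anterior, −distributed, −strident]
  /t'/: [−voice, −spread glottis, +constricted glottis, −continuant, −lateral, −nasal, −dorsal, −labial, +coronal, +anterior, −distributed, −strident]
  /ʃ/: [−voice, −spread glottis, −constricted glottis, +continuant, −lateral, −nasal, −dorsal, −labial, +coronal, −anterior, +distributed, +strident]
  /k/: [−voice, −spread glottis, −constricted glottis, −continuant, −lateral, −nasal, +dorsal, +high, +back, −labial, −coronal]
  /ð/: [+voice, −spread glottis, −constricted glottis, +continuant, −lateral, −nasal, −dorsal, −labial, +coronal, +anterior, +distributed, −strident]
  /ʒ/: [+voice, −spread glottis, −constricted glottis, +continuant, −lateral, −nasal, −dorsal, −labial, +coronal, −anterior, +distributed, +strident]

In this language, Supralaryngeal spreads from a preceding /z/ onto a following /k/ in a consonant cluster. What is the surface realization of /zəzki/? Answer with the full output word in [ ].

[zəzsi]

Terminals under Supralaryngeal in this geometry: [continuant], [lateral], [nasal], [dorsal], [high], [back], [labial], [round], [coronal], [anterior], [distributed], [strident].
The target acquires /z/'s values for everything under Supralaryngeal — [+continuant], [−lateral], [−nasal], [−dorsal], [−labial], [+coronal], [+anterior], [−distributed], [+strident] — while keeping its own [voice], [spread glottis], [constricted glottis].
The resulting bundle matches /s/ in the inventory; substituting it for /k/ gives [zəzsi].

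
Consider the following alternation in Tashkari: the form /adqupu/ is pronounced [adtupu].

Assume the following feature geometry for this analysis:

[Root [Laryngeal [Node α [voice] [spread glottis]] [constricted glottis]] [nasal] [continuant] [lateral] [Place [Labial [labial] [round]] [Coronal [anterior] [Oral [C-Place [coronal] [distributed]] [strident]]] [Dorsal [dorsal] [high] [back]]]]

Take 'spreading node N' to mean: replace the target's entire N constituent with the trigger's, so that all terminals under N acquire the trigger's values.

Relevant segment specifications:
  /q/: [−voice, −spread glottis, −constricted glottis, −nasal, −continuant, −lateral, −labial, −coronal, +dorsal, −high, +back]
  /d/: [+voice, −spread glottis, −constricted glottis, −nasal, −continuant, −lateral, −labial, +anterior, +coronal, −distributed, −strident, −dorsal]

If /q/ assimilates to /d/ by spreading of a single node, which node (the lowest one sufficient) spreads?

The alternation /q/ → [t] changes [coronal], [anterior], [distributed], [strident], [dorsal], [high], [back] and nothing else.
These terminals are all dominated by Place, and no proper subconstituent of Place covers them all; Place is their lowest common ancestor.
If Place spreads, every terminal under it takes /d/'s value, producing [t] as observed.
Had Root spread, [voice] would have taken /d/'s value; it stays as in /q/, confirming the spreading constituent is exactly Place.

Place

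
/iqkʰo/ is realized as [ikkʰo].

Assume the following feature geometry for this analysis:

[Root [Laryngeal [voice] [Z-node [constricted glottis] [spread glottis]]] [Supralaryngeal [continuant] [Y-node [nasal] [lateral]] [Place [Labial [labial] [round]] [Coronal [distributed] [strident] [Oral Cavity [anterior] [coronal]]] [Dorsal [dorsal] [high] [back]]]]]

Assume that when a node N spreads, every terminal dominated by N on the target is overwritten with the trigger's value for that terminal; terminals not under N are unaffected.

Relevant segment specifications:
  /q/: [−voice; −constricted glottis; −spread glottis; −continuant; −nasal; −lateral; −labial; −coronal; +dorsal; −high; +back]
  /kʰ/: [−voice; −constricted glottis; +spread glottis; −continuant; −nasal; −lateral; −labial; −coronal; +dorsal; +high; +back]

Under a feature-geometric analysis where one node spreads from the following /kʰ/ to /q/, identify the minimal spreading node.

[high]

The alternation /q/ → [k] changes [high] and nothing else.
With a single altered terminal, the smallest constituent that could spread is that terminal — [high].
[spread glottis], a feature on which the two segments disagree outside [high], is unchanged — nothing dominating it spread, and [high] is the minimal sufficient constituent.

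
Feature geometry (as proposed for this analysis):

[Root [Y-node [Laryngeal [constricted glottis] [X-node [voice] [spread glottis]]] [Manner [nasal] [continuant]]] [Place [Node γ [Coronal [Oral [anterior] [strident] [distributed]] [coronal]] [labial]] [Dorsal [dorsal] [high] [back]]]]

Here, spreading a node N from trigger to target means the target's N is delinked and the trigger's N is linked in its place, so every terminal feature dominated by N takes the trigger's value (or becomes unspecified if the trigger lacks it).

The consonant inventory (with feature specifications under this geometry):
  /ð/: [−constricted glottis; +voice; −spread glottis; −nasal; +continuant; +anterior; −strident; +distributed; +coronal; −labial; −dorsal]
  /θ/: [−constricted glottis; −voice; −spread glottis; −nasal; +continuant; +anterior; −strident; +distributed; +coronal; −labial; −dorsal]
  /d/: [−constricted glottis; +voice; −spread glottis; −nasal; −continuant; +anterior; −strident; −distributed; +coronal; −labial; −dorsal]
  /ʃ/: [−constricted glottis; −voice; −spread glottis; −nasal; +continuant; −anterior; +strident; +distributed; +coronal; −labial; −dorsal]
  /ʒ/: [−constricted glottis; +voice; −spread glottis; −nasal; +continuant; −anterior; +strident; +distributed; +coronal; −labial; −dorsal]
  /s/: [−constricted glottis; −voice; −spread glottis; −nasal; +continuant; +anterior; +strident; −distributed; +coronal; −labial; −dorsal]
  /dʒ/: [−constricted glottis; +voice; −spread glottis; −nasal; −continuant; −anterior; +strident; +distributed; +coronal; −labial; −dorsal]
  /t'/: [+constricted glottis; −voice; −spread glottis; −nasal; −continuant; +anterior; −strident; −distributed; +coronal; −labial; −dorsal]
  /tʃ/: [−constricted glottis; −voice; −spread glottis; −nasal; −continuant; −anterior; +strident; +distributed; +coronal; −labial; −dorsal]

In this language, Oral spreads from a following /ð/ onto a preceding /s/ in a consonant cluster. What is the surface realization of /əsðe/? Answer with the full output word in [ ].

Oral immediately or transitively dominates [anterior], [strident], [distributed].
After delinking /s/'s Oral and linking /ð/'s, the affected terminals become [+anterior], [−strident], [+distributed]; [constricted glottis], [voice], [spread glottis], … (outside Oral) are retained from /s/.
Among the inventory, only /θ/ has exactly this specification, giving the surface form [əθðe].

[əθðe]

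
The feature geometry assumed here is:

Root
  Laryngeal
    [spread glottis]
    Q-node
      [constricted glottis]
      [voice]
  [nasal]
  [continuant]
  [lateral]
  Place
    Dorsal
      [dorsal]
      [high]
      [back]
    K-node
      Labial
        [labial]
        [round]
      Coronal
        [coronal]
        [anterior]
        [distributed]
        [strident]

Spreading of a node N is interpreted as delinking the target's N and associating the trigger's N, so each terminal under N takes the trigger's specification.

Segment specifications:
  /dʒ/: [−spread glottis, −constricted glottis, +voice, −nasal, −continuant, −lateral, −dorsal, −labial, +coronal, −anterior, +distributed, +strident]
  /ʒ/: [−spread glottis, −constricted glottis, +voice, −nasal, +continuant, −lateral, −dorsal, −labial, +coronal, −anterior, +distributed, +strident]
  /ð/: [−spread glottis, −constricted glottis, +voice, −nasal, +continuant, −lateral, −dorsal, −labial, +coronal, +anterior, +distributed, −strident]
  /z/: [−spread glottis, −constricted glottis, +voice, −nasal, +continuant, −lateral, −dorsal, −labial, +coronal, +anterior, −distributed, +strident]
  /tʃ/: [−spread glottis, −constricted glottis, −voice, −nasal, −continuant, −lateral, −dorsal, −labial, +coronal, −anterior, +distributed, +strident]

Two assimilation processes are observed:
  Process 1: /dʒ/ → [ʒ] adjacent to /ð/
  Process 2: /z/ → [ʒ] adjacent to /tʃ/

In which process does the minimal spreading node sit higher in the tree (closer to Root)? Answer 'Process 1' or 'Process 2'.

Process 1

Process 1 alters [continuant]; the lowest dominating node is [continuant] (depth 1 from Root).
Process 2: the features that change are [anterior], [distributed]; the minimal node is Coronal (depth 3).
[continuant] is closer to Root than Coronal, so Process 1 spreads the higher node.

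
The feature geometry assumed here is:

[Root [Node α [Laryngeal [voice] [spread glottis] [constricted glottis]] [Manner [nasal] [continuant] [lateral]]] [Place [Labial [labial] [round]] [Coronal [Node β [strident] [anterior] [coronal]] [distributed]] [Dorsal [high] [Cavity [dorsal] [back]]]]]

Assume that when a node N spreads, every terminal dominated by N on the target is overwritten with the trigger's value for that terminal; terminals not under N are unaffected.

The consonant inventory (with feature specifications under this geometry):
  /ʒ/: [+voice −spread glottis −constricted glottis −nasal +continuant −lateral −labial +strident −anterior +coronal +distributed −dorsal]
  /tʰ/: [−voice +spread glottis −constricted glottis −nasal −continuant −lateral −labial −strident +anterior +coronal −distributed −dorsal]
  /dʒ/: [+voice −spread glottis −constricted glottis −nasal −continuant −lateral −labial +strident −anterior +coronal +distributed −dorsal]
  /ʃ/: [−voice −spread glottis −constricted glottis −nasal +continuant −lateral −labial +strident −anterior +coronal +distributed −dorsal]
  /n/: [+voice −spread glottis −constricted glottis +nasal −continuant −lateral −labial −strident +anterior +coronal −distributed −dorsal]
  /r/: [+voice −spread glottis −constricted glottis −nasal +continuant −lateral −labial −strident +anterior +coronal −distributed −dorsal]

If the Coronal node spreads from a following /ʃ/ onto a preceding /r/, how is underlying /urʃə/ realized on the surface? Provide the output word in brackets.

[uʒʃə]

Terminals under Coronal in this geometry: [strident], [anterior], [coronal], [distributed].
Spreading Coronal from /ʃ/ onto /r/ replaces those values with /ʃ/'s: [+strident], [−anterior], [+coronal], [+distributed]. Features outside Coronal ([voice], [spread glottis], [constricted glottis], …) stay as in /r/.
This feature bundle is that of [ʒ], so /urʃə/ surfaces as [uʒʃə].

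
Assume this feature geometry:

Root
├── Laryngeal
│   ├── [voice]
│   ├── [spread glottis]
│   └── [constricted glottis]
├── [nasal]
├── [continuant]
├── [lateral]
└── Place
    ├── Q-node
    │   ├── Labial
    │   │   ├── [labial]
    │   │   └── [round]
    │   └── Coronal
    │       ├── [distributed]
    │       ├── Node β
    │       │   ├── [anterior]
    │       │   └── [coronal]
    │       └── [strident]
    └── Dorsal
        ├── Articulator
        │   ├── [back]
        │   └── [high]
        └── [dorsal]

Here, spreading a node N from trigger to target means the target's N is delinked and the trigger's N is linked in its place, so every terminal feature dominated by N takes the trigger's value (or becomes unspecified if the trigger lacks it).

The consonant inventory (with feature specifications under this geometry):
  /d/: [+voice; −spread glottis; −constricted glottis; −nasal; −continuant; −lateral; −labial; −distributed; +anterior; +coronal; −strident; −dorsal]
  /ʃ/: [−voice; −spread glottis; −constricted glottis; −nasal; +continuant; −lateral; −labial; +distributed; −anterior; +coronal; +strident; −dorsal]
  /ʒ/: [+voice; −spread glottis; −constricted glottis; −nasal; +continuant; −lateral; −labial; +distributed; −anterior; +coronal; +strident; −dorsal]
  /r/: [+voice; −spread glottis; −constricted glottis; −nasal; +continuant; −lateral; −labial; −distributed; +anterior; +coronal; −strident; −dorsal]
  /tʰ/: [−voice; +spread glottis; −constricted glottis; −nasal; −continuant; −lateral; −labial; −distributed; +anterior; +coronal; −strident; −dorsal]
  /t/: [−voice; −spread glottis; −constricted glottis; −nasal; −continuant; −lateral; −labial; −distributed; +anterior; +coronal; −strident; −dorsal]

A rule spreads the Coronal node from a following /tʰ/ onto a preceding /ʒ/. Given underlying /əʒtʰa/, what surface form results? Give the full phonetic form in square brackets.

[ərtʰa]

The Coronal node dominates the terminals [distributed], [anterior], [coronal], [strident].
Spreading Coronal from /tʰ/ onto /ʒ/ replaces those values with /tʰ/'s: [−distributed], [+anterior], [+coronal], [−strident]. Features outside Coronal ([voice], [spread glottis], [constricted glottis], …) stay as in /ʒ/.
Among the inventory, only /r/ has exactly this specification, giving the surface form [ərtʰa].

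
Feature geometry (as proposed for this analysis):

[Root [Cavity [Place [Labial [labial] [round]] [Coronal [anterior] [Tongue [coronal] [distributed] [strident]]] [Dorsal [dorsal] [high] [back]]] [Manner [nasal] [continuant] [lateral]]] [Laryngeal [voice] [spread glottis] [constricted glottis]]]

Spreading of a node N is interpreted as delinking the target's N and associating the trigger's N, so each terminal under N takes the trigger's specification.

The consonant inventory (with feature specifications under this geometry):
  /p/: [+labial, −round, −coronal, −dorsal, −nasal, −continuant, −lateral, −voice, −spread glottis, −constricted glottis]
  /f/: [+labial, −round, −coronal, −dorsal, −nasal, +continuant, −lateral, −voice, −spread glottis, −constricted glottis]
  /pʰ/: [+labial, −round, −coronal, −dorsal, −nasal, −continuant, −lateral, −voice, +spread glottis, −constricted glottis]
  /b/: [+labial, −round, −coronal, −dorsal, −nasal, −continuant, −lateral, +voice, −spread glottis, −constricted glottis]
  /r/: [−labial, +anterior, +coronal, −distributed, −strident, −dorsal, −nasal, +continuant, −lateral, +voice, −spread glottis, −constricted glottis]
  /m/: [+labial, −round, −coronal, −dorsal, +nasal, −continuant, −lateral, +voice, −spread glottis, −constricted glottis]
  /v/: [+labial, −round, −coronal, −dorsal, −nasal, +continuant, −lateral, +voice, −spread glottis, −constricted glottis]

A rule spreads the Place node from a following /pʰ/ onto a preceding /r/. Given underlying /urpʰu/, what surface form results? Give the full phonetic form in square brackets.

[uvpʰu]

Terminals under Place in this geometry: [labial], [round], [anterior], [coronal], [distributed], [strident], [dorsal], [high], [back].
After delinking /r/'s Place and linking /pʰ/'s, the affected terminals become [+labial], [−round], [−coronal], [−dorsal]; [nasal], [continuant], [lateral], … (outside Place) are retained from /r/.
Among the inventory, only /v/ has exactly this specification, giving the surface form [uvpʰu].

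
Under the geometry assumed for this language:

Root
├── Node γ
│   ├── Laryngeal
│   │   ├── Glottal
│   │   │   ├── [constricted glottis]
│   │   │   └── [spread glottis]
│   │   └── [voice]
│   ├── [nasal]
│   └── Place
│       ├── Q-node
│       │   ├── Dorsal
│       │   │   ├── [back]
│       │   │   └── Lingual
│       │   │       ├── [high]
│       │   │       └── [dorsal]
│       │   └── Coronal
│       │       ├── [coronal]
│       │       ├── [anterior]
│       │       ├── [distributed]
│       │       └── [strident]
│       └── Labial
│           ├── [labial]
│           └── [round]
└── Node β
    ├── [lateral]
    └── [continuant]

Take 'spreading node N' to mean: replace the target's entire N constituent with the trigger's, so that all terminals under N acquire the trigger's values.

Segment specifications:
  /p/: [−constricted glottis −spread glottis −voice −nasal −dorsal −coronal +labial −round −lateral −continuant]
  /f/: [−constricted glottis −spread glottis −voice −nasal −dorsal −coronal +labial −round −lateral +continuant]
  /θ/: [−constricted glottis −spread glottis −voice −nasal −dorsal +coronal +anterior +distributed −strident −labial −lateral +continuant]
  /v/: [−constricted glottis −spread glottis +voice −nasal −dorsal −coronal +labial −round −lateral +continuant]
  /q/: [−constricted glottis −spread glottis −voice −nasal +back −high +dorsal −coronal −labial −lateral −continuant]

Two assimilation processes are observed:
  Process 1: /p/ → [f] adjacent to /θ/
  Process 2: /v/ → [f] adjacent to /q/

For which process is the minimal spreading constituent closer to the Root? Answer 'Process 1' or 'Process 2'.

In Process 1, [continuant] changes, so the minimal spreading node is [continuant] at depth 2.
Process 2 alters [voice]; the lowest dominating node is [voice] (depth 3 from Root).
[continuant] is closer to Root than [voice], so Process 1 spreads the higher node.

Process 1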